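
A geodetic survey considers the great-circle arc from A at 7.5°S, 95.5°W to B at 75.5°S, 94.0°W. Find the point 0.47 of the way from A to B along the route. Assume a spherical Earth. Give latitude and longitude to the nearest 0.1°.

≈ 39.5°S, 95.2°W

Convert each endpoint to a unit vector on the sphere (x = cos φ cos λ, y = cos φ sin λ, z = sin φ).
The central angle between the endpoints is δ = arccos(p₁·p₂) ≈ 1.187 rad (68.0°).
Interpolate at f = 0.47 with slerp weights a = sin((1−f)δ)/sin δ ≈ 0.635, b = sin(fδ)/sin δ ≈ 0.571.
p = a·p₁ + b·p₂ ≈ (-0.070, -0.769, -0.636); φ = arcsin(p_z) ≈ -39.46°, λ = atan2(p_y, p_x) ≈ -95.22°.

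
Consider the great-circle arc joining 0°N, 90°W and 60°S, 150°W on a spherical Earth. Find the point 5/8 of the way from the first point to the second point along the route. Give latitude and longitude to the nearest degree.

The haversine formula gives a central angle δ ≈ 1.318 rad (75.5°) between the endpoints.
Interpolate at f = 5/8 with slerp weights a = sin((1−f)δ)/sin δ ≈ 0.490, b = sin(fδ)/sin δ ≈ 0.758.
p = a·p₁ + b·p₂ ≈ (-0.328, -0.679, -0.656); φ = arcsin(p_z) ≈ -41.02°, λ = atan2(p_y, p_x) ≈ -115.78°.

≈ 41°S, 116°W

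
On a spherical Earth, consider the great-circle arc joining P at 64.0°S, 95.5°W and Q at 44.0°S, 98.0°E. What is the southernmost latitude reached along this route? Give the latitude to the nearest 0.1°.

≈ 85.5°S

The great circle lies in the plane with unit normal n̂ = (p₁ × p₂)/|p₁ × p₂|.
Here n̂_z ≈ -0.078; the vertex latitude is φ_max = arccos|n̂_z| ≈ 85.5°.
Check via Clairaut: cos φ_max = |cos φ₁| · sin C = cos(64.0°)·sin(169.8°) ≈ 0.078, again giving ≈ 85.5°.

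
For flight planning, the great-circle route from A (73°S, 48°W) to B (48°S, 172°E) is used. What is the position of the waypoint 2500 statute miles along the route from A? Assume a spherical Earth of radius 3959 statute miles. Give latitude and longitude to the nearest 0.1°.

≈ (66.8°S, 176.8°W)

Convert each endpoint to a unit vector on the sphere (x = cos φ cos λ, y = cos φ sin λ, z = sin φ).
The central angle between the endpoints is δ = arccos(p₁·p₂) ≈ 0.975 rad (55.9°). The total great-circle distance is δ·R ≈ 0.975 × 3959 ≈ 3862 mi, so the target fraction is f = 2500/3862 ≈ 0.647.
Interpolate at f ≈ 0.647 with slerp weights a = sin((1−f)δ)/sin δ ≈ 0.407, b = sin(fδ)/sin δ ≈ 0.713.
p = a·p₁ + b·p₂ ≈ (-0.393, -0.022, -0.919); φ = arcsin(p_z) ≈ -66.83°, λ = atan2(p_y, p_x) ≈ -176.78°.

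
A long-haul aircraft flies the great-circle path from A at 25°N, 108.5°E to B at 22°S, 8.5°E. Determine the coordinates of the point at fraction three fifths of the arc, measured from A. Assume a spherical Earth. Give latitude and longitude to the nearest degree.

≈ 3°S, 48°E

Write both endpoints as unit vectors p₁, p₂ with components (cos φ cos λ, cos φ sin λ, sin φ).
The central angle between the endpoints is δ = arccos(p₁·p₂) ≈ 1.880 rad (107.7°).
Interpolate at f = 3/5 with slerp weights a = sin((1−f)δ)/sin δ ≈ 0.717, b = sin(fδ)/sin δ ≈ 0.949.
p = a·p₁ + b·p₂ ≈ (0.664, 0.746, -0.052); φ = arcsin(p_z) ≈ -3.00°, λ = atan2(p_y, p_x) ≈ 48.36°.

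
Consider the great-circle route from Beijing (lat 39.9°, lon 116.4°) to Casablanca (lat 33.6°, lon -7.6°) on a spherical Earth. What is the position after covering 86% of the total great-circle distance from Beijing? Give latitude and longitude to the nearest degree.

≈ lat 43°, lon 3°

Convert each endpoint to a unit vector on the sphere (x = cos φ cos λ, y = cos φ sin λ, z = sin φ).
The central angle between the endpoints is δ = arccos(p₁·p₂) ≈ 1.573 rad (90.1°).
Interpolate at f = 0.86 with slerp weights a = sin((1−f)δ)/sin δ ≈ 0.218, b = sin(fδ)/sin δ ≈ 0.976.
p = a·p₁ + b·p₂ ≈ (0.732, 0.043, 0.680); φ = arcsin(p_z) ≈ 42.88°, λ = atan2(p_y, p_x) ≈ 3.33°.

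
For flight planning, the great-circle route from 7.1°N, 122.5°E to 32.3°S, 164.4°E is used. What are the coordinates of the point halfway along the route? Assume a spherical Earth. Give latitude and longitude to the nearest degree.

≈ 13°S, 142°E

From cos δ = sin φ₁ sin φ₂ + cos φ₁ cos φ₂ cos Δλ, the central angle is δ ≈ 0.979 rad (56.1°).
Interpolate at f = 1/2 with slerp weights a = sin((1−f)δ)/sin δ ≈ 0.566, b = sin(fδ)/sin δ ≈ 0.566.
p = a·p₁ + b·p₂ ≈ (-0.763, 0.603, -0.233); φ = arcsin(p_z) ≈ -13.45°, λ = atan2(p_y, p_x) ≈ 141.69°.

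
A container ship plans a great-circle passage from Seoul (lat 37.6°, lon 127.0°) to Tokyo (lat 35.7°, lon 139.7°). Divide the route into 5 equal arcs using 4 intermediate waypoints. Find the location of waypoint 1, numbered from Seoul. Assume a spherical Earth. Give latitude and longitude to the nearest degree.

Convert each endpoint to a unit vector on the sphere (x = cos φ cos λ, y = cos φ sin λ, z = sin φ).
The central angle between the endpoints is δ = arccos(p₁·p₂) ≈ 0.181 rad (10.4°).
Interpolate at f = 1/5 with slerp weights a = sin((1−f)δ)/sin δ ≈ 0.802, b = sin(fδ)/sin δ ≈ 0.201.
p = a·p₁ + b·p₂ ≈ (-0.507, 0.613, 0.606); φ = arcsin(p_z) ≈ 37.33°, λ = atan2(p_y, p_x) ≈ 129.59°.

≈ lat 37°, lon 130°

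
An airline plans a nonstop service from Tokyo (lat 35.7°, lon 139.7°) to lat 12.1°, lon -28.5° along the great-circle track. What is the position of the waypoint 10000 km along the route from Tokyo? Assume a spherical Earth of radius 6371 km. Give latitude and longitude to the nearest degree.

The haversine formula gives a central angle δ ≈ 2.285 rad (130.9°) between the endpoints. The total great-circle distance is δ·R ≈ 2.285 × 6371 ≈ 14557 km, so the target fraction is f = 10000/14557 ≈ 0.687.
Interpolate at f ≈ 0.687 with slerp weights a = sin((1−f)δ)/sin δ ≈ 0.868, b = sin(fδ)/sin δ ≈ 1.323.
p = a·p₁ + b·p₂ ≈ (0.600, -0.162, 0.784); φ = arcsin(p_z) ≈ 51.61°, λ = atan2(p_y, p_x) ≈ -15.08°.

≈ lat 52°, lon -15°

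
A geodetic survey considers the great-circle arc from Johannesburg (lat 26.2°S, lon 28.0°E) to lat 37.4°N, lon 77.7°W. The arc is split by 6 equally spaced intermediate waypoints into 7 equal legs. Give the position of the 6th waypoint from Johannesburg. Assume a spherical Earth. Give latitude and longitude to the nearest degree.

The haversine formula gives a central angle δ ≈ 2.050 rad (117.5°) between the endpoints.
Interpolate at f = 6/7 with slerp weights a = sin((1−f)δ)/sin δ ≈ 0.325, b = sin(fδ)/sin δ ≈ 1.107.
p = a·p₁ + b·p₂ ≈ (0.445, -0.723, 0.529); φ = arcsin(p_z) ≈ 31.94°, λ = atan2(p_y, p_x) ≈ -58.36°.

≈ lat 32°N, lon 58°W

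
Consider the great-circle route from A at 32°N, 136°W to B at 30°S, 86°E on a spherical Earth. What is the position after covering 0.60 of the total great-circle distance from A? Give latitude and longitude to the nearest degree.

≈ 5°S, 141°E

From cos δ = sin φ₁ sin φ₂ + cos φ₁ cos φ₂ cos Δλ, the central angle is δ ≈ 2.516 rad (144.2°).
Interpolate at f = 0.60 with slerp weights a = sin((1−f)δ)/sin δ ≈ 1.443, b = sin(fδ)/sin δ ≈ 1.705.
p = a·p₁ + b·p₂ ≈ (-0.778, 0.623, -0.088); φ = arcsin(p_z) ≈ -5.03°, λ = atan2(p_y, p_x) ≈ 141.31°.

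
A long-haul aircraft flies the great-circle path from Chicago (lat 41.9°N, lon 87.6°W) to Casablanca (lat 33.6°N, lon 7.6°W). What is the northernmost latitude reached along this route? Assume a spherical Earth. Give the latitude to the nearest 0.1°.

The great circle lies in the plane with unit normal n̂ = (p₁ × p₂)/|p₁ × p₂|.
Here n̂_z ≈ +0.695; the vertex latitude is φ_max = arccos|n̂_z| ≈ 46.0°.

≈ 46.0°N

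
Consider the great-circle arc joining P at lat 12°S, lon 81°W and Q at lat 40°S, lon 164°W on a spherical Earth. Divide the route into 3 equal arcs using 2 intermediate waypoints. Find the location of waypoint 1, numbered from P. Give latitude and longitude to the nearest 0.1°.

≈ lat 26.9°S, lon 103.3°W

Convert each endpoint to a unit vector on the sphere (x = cos φ cos λ, y = cos φ sin λ, z = sin φ).
The central angle between the endpoints is δ = arccos(p₁·p₂) ≈ 1.344 rad (77.0°).
Interpolate at f = 1/3 with slerp weights a = sin((1−f)δ)/sin δ ≈ 0.801, b = sin(fδ)/sin δ ≈ 0.445.
p = a·p₁ + b·p₂ ≈ (-0.205, -0.868, -0.452); φ = arcsin(p_z) ≈ -26.89°, λ = atan2(p_y, p_x) ≈ -103.27°.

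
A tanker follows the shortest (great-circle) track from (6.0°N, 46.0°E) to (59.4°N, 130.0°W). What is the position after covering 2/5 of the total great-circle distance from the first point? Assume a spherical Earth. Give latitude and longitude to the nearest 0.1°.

Write both endpoints as unit vectors p₁, p₂ with components (cos φ cos λ, cos φ sin λ, sin φ).
The central angle between the endpoints is δ = arccos(p₁·p₂) ≈ 1.999 rad (114.5°).
Interpolate at f = 2/5 with slerp weights a = sin((1−f)δ)/sin δ ≈ 1.024, b = sin(fδ)/sin δ ≈ 0.788.
p = a·p₁ + b·p₂ ≈ (0.450, 0.425, 0.785); φ = arcsin(p_z) ≈ 51.76°, λ = atan2(p_y, p_x) ≈ 43.41°.

≈ (51.8°N, 43.4°E)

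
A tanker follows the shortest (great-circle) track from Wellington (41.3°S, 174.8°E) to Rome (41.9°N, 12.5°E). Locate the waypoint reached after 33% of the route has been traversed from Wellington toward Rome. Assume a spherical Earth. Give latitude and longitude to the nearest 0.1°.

Write both endpoints as unit vectors p₁, p₂ with components (cos φ cos λ, cos φ sin λ, sin φ).
The central angle between the endpoints is δ = arccos(p₁·p₂) ≈ 2.911 rad (166.8°).
Interpolate at f = 0.33 with slerp weights a = sin((1−f)δ)/sin δ ≈ 4.060, b = sin(fδ)/sin δ ≈ 3.582.
p = a·p₁ + b·p₂ ≈ (-0.435, 0.853, -0.287); φ = arcsin(p_z) ≈ -16.71°, λ = atan2(p_y, p_x) ≈ 116.99°.

≈ (16.7°S, 117.0°E)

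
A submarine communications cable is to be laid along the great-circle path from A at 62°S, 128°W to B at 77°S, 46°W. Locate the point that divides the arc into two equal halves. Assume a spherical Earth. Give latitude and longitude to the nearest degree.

Write both endpoints as unit vectors p₁, p₂ with components (cos φ cos λ, cos φ sin λ, sin φ).
The central angle between the endpoints is δ = arccos(p₁·p₂) ≈ 0.505 rad (29.0°).
Interpolate at f = 1/2 with slerp weights a = sin((1−f)δ)/sin δ ≈ 0.516, b = sin(fδ)/sin δ ≈ 0.516.
p = a·p₁ + b·p₂ ≈ (-0.069, -0.275, -0.959); φ = arcsin(p_z) ≈ -73.56°, λ = atan2(p_y, p_x) ≈ -104.02°.

≈ 74°S, 104°W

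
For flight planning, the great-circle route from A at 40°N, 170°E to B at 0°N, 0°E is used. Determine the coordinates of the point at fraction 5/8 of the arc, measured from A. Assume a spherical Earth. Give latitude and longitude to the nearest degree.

The haversine formula gives a central angle δ ≈ 2.426 rad (139.0°) between the endpoints.
Interpolate at f = 5/8 with slerp weights a = sin((1−f)δ)/sin δ ≈ 1.202, b = sin(fδ)/sin δ ≈ 1.521.
p = a·p₁ + b·p₂ ≈ (0.614, 0.160, 0.773); φ = arcsin(p_z) ≈ 50.61°, λ = atan2(p_y, p_x) ≈ 14.60°.

≈ 51°N, 15°E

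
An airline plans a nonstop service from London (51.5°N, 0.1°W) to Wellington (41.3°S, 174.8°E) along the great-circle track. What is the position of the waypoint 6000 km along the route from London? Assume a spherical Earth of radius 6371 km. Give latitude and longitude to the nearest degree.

Write both endpoints as unit vectors p₁, p₂ with components (cos φ cos λ, cos φ sin λ, sin φ).
The central angle between the endpoints is δ = arccos(p₁·p₂) ≈ 2.953 rad (169.2°). The total great-circle distance is δ·R ≈ 2.953 × 6371 ≈ 18816 km, so the target fraction is f = 6000/18816 ≈ 0.319.
Interpolate at f ≈ 0.319 with slerp weights a = sin((1−f)δ)/sin δ ≈ 4.834, b = sin(fδ)/sin δ ≈ 4.322.
p = a·p₁ + b·p₂ ≈ (-0.224, 0.289, 0.931); φ = arcsin(p_z) ≈ 68.54°, λ = atan2(p_y, p_x) ≈ 127.82°.

≈ 69°N, 128°E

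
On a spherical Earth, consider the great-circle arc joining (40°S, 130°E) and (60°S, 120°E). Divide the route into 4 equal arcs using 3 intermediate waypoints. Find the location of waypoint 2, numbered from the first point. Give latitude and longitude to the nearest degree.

Write both endpoints as unit vectors p₁, p₂ with components (cos φ cos λ, cos φ sin λ, sin φ).
The central angle between the endpoints is δ = arccos(p₁·p₂) ≈ 0.366 rad (21.0°).
Interpolate at f = 2/4 with slerp weights a = sin((1−f)δ)/sin δ ≈ 0.508, b = sin(fδ)/sin δ ≈ 0.508.
p = a·p₁ + b·p₂ ≈ (-0.377, 0.519, -0.767); φ = arcsin(p_z) ≈ -50.10°, λ = atan2(p_y, p_x) ≈ 126.05°.

≈ (50°S, 126°E)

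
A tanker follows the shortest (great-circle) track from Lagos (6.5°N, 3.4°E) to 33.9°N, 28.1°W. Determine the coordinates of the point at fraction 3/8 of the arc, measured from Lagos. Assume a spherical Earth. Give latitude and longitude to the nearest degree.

≈ 17°N, 7°W

Write both endpoints as unit vectors p₁, p₂ with components (cos φ cos λ, cos φ sin λ, sin φ).
The central angle between the endpoints is δ = arccos(p₁·p₂) ≈ 0.698 rad (40.0°).
Interpolate at f = 3/8 with slerp weights a = sin((1−f)δ)/sin δ ≈ 0.657, b = sin(fδ)/sin δ ≈ 0.403.
p = a·p₁ + b·p₂ ≈ (0.947, -0.119, 0.299); φ = arcsin(p_z) ≈ 17.40°, λ = atan2(p_y, p_x) ≈ -7.14°.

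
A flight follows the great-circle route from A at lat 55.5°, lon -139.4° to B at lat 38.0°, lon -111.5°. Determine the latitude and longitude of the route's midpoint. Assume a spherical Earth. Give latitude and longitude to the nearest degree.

From cos δ = sin φ₁ sin φ₂ + cos φ₁ cos φ₂ cos Δλ, the central angle is δ ≈ 0.447 rad (25.6°).
Interpolate at f = 1/2 with slerp weights a = sin((1−f)δ)/sin δ ≈ 0.513, b = sin(fδ)/sin δ ≈ 0.513.
p = a·p₁ + b·p₂ ≈ (-0.369, -0.565, 0.738); φ = arcsin(p_z) ≈ 47.58°, λ = atan2(p_y, p_x) ≈ -123.12°.

≈ lat 48°, lon -123°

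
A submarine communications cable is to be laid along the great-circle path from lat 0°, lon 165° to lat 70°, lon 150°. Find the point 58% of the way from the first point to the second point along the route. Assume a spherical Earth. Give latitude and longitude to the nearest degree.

≈ lat 41°, lon 160°

Convert each endpoint to a unit vector on the sphere (x = cos φ cos λ, y = cos φ sin λ, z = sin φ).
The central angle between the endpoints is δ = arccos(p₁·p₂) ≈ 1.234 rad (70.7°).
Interpolate at f = 0.58 with slerp weights a = sin((1−f)δ)/sin δ ≈ 0.525, b = sin(fδ)/sin δ ≈ 0.695.
p = a·p₁ + b·p₂ ≈ (-0.713, 0.255, 0.653); φ = arcsin(p_z) ≈ 40.79°, λ = atan2(p_y, p_x) ≈ 160.34°.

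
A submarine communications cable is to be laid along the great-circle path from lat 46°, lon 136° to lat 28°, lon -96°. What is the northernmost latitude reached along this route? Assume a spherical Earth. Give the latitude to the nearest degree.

≈ 61°

The great circle lies in the plane with unit normal n̂ = (p₁ × p₂)/|p₁ × p₂|.
Here n̂_z ≈ +0.484; the vertex latitude is φ_max = arccos|n̂_z| ≈ 61.1°.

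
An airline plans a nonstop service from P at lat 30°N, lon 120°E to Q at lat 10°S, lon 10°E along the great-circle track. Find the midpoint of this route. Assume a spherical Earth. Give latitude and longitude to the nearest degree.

≈ lat 17°N, lon 60°E

Convert each endpoint to a unit vector on the sphere (x = cos φ cos λ, y = cos φ sin λ, z = sin φ).
The central angle between the endpoints is δ = arccos(p₁·p₂) ≈ 1.959 rad (112.2°).
Interpolate at f = 1/2 with slerp weights a = sin((1−f)δ)/sin δ ≈ 0.897, b = sin(fδ)/sin δ ≈ 0.897.
p = a·p₁ + b·p₂ ≈ (0.482, 0.826, 0.293); φ = arcsin(p_z) ≈ 17.02°, λ = atan2(p_y, p_x) ≈ 59.76°.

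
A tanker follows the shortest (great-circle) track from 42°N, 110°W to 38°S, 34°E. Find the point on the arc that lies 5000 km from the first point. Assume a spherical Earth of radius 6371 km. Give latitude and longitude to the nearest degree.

From cos δ = sin φ₁ sin φ₂ + cos φ₁ cos φ₂ cos Δλ, the central angle is δ ≈ 2.659 rad (152.3°). The total great-circle distance is δ·R ≈ 2.659 × 6371 ≈ 16940 km, so the target fraction is f = 5000/16940 ≈ 0.295.
Interpolate at f ≈ 0.295 with slerp weights a = sin((1−f)δ)/sin δ ≈ 2.056, b = sin(fδ)/sin δ ≈ 1.522.
p = a·p₁ + b·p₂ ≈ (0.472, -0.765, 0.438); φ = arcsin(p_z) ≈ 26.00°, λ = atan2(p_y, p_x) ≈ -58.32°.

≈ 26°N, 58°W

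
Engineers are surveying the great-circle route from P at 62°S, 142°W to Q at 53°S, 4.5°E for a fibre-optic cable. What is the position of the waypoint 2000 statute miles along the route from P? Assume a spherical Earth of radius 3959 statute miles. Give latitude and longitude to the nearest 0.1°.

Write both endpoints as unit vectors p₁, p₂ with components (cos φ cos λ, cos φ sin λ, sin φ).
The central angle between the endpoints is δ = arccos(p₁·p₂) ≈ 1.082 rad (62.0°). The total great-circle distance is δ·R ≈ 1.082 × 3959 ≈ 4284 mi, so the target fraction is f = 2000/4284 ≈ 0.467.
Interpolate at f ≈ 0.467 with slerp weights a = sin((1−f)δ)/sin δ ≈ 0.618, b = sin(fδ)/sin δ ≈ 0.548.
p = a·p₁ + b·p₂ ≈ (0.100, -0.153, -0.983); φ = arcsin(p_z) ≈ -79.47°, λ = atan2(p_y, p_x) ≈ -56.68°.

≈ 79.5°S, 56.7°W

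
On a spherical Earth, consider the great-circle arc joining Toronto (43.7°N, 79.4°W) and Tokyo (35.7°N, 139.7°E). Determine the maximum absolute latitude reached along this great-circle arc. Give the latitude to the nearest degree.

≈ 68°N

The great circle lies in the plane with unit normal n̂ = (p₁ × p₂)/|p₁ × p₂|.
Here n̂_z ≈ -0.371; the vertex latitude is φ_max = arccos|n̂_z| ≈ 68.2°.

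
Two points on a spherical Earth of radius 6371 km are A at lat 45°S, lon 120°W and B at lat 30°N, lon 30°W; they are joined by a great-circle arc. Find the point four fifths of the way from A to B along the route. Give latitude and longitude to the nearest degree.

≈ lat 14°N, lon 47°W

Convert each endpoint to a unit vector on the sphere (x = cos φ cos λ, y = cos φ sin λ, z = sin φ).
The central angle between the endpoints is δ = arccos(p₁·p₂) ≈ 1.932 rad (110.7°).
Interpolate at f = 4/5 with slerp weights a = sin((1−f)δ)/sin δ ≈ 0.403, b = sin(fδ)/sin δ ≈ 1.069.
p = a·p₁ + b·p₂ ≈ (0.659, -0.709, 0.249); φ = arcsin(p_z) ≈ 14.45°, λ = atan2(p_y, p_x) ≈ -47.11°.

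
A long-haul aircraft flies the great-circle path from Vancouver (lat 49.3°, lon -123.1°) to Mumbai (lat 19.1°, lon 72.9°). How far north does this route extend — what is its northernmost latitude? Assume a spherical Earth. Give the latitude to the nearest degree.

The great circle lies in the plane with unit normal n̂ = (p₁ × p₂)/|p₁ × p₂|.
Here n̂_z ≈ -0.181; the vertex latitude is φ_max = arccos|n̂_z| ≈ 79.6°.

≈ 80°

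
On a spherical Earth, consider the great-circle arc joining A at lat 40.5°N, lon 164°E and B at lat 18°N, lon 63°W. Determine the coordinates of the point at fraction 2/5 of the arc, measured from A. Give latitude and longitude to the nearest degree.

The haversine formula gives a central angle δ ≈ 1.868 rad (107.0°) between the endpoints.
Interpolate at f = 2/5 with slerp weights a = sin((1−f)δ)/sin δ ≈ 0.942, b = sin(fδ)/sin δ ≈ 0.711.
p = a·p₁ + b·p₂ ≈ (-0.381, -0.405, 0.831); φ = arcsin(p_z) ≈ 56.21°, λ = atan2(p_y, p_x) ≈ -133.30°.

≈ lat 56°N, lon 133°W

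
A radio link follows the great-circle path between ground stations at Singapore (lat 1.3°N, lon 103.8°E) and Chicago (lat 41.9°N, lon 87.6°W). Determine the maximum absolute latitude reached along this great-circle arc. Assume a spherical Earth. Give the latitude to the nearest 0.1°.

The great circle lies in the plane with unit normal n̂ = (p₁ × p₂)/|p₁ × p₂|.
Here n̂_z ≈ +0.210; the vertex latitude is φ_max = arccos|n̂_z| ≈ 77.9°.

≈ 77.9°N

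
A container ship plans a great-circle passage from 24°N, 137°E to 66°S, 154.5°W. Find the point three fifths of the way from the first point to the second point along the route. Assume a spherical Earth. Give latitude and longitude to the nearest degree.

From cos δ = sin φ₁ sin φ₂ + cos φ₁ cos φ₂ cos Δλ, the central angle is δ ≈ 1.808 rad (103.6°).
Interpolate at f = 3/5 with slerp weights a = sin((1−f)δ)/sin δ ≈ 0.681, b = sin(fδ)/sin δ ≈ 0.910.
p = a·p₁ + b·p₂ ≈ (-0.789, 0.265, -0.554); φ = arcsin(p_z) ≈ -33.66°, λ = atan2(p_y, p_x) ≈ 161.44°.

≈ 34°S, 161°E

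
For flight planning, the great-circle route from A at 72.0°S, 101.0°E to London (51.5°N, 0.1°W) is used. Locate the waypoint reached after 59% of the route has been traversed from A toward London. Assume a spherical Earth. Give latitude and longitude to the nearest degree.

≈ 3°S, 24°E

Convert each endpoint to a unit vector on the sphere (x = cos φ cos λ, y = cos φ sin λ, z = sin φ).
The central angle between the endpoints is δ = arccos(p₁·p₂) ≈ 2.468 rad (141.4°).
Interpolate at f = 0.59 with slerp weights a = sin((1−f)δ)/sin δ ≈ 1.358, b = sin(fδ)/sin δ ≈ 1.592.
p = a·p₁ + b·p₂ ≈ (0.911, 0.410, -0.046); φ = arcsin(p_z) ≈ -2.65°, λ = atan2(p_y, p_x) ≈ 24.25°.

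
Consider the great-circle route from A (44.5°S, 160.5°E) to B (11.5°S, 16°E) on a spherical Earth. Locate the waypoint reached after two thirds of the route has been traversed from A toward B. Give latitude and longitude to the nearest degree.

From cos δ = sin φ₁ sin φ₂ + cos φ₁ cos φ₂ cos Δλ, the central angle is δ ≈ 2.014 rad (115.4°).
Interpolate at f = 2/3 with slerp weights a = sin((1−f)δ)/sin δ ≈ 0.689, b = sin(fδ)/sin δ ≈ 1.079.
p = a·p₁ + b·p₂ ≈ (0.553, 0.455, -0.698); φ = arcsin(p_z) ≈ -44.26°, λ = atan2(p_y, p_x) ≈ 39.48°.

≈ (44°S, 39°E)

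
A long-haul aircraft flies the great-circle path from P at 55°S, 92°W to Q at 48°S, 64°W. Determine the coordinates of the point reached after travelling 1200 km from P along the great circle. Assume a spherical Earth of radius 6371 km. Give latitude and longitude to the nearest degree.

The haversine formula gives a central angle δ ≈ 0.325 rad (18.6°) between the endpoints. The total great-circle distance is δ·R ≈ 0.325 × 6371 ≈ 2071 km, so the target fraction is f = 1200/2071 ≈ 0.579.
Interpolate at f ≈ 0.579 with slerp weights a = sin((1−f)δ)/sin δ ≈ 0.427, b = sin(fδ)/sin δ ≈ 0.586.
p = a·p₁ + b·p₂ ≈ (0.163, -0.597, -0.785); φ = arcsin(p_z) ≈ -51.74°, λ = atan2(p_y, p_x) ≈ -74.70°.

≈ 52°S, 75°W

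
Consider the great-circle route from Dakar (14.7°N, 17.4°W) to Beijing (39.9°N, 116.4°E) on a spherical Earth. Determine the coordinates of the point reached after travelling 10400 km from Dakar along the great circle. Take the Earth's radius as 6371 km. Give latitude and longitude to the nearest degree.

Write both endpoints as unit vectors p₁, p₂ with components (cos φ cos λ, cos φ sin λ, sin φ).
The central angle between the endpoints is δ = arccos(p₁·p₂) ≈ 1.929 rad (110.5°). The total great-circle distance is δ·R ≈ 1.929 × 6371 ≈ 12291 km, so the target fraction is f = 10400/12291 ≈ 0.846.
Interpolate at f ≈ 0.846 with slerp weights a = sin((1−f)δ)/sin δ ≈ 0.312, b = sin(fδ)/sin δ ≈ 1.066.
p = a·p₁ + b·p₂ ≈ (-0.075, 0.642, 0.763); φ = arcsin(p_z) ≈ 49.73°, λ = atan2(p_y, p_x) ≈ 96.68°.

≈ (50°N, 97°E)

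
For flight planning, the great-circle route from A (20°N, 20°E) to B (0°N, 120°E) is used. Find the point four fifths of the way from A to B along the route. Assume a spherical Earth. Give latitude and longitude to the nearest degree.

≈ (7°N, 101°E)

Convert each endpoint to a unit vector on the sphere (x = cos φ cos λ, y = cos φ sin λ, z = sin φ).
The central angle between the endpoints is δ = arccos(p₁·p₂) ≈ 1.735 rad (99.4°).
Interpolate at f = 4/5 with slerp weights a = sin((1−f)δ)/sin δ ≈ 0.345, b = sin(fδ)/sin δ ≈ 0.997.
p = a·p₁ + b·p₂ ≈ (-0.194, 0.974, 0.118); φ = arcsin(p_z) ≈ 6.77°, λ = atan2(p_y, p_x) ≈ 101.27°.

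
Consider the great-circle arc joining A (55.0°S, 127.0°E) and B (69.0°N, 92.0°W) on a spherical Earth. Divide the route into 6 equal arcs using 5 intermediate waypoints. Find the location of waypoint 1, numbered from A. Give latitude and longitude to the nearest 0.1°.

≈ (32.0°S, 145.0°E)

Write both endpoints as unit vectors p₁, p₂ with components (cos φ cos λ, cos φ sin λ, sin φ).
The central angle between the endpoints is δ = arccos(p₁·p₂) ≈ 2.750 rad (157.6°).
Interpolate at f = 1/6 with slerp weights a = sin((1−f)δ)/sin δ ≈ 1.970, b = sin(fδ)/sin δ ≈ 1.161.
p = a·p₁ + b·p₂ ≈ (-0.695, 0.487, -0.530); φ = arcsin(p_z) ≈ -32.00°, λ = atan2(p_y, p_x) ≈ 144.98°.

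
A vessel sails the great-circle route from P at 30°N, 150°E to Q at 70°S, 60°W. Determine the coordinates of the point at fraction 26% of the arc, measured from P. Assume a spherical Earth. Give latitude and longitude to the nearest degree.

≈ 5°S, 158°E

From cos δ = sin φ₁ sin φ₂ + cos φ₁ cos φ₂ cos Δλ, the central angle is δ ≈ 2.384 rad (136.6°).
Interpolate at f = 0.26 with slerp weights a = sin((1−f)δ)/sin δ ≈ 1.428, b = sin(fδ)/sin δ ≈ 0.845.
p = a·p₁ + b·p₂ ≈ (-0.926, 0.368, -0.080); φ = arcsin(p_z) ≈ -4.60°, λ = atan2(p_y, p_x) ≈ 158.34°.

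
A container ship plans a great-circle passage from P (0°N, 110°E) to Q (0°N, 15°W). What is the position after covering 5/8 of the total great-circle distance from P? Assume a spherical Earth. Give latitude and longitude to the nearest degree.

≈ (0°N, 32°E)

Write both endpoints as unit vectors p₁, p₂ with components (cos φ cos λ, cos φ sin λ, sin φ).
The central angle between the endpoints is δ = arccos(p₁·p₂) ≈ 2.182 rad (125.0°).
Interpolate at f = 5/8 with slerp weights a = sin((1−f)δ)/sin δ ≈ 0.891, b = sin(fδ)/sin δ ≈ 1.195.
p = a·p₁ + b·p₂ ≈ (0.849, 0.528, 0.000); φ = arcsin(p_z) ≈ 0.00°, λ = atan2(p_y, p_x) ≈ 31.88°.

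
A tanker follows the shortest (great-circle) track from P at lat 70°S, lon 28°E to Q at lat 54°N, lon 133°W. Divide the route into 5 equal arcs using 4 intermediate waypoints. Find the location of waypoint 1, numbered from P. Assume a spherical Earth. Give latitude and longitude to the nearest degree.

≈ lat 70°S, lon 80°W

From cos δ = sin φ₁ sin φ₂ + cos φ₁ cos φ₂ cos Δλ, the central angle is δ ≈ 2.825 rad (161.9°).
Interpolate at f = 1/5 with slerp weights a = sin((1−f)δ)/sin δ ≈ 2.479, b = sin(fδ)/sin δ ≈ 1.720.
p = a·p₁ + b·p₂ ≈ (0.059, -0.341, -0.938); φ = arcsin(p_z) ≈ -69.73°, λ = atan2(p_y, p_x) ≈ -80.16°.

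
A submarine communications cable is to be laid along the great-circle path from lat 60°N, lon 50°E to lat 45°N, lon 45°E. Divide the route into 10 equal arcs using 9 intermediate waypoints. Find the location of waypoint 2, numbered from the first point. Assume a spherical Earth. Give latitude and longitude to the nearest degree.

≈ lat 57°N, lon 49°E

Write both endpoints as unit vectors p₁, p₂ with components (cos φ cos λ, cos φ sin λ, sin φ).
The central angle between the endpoints is δ = arccos(p₁·p₂) ≈ 0.267 rad (15.3°).
Interpolate at f = 2/10 with slerp weights a = sin((1−f)δ)/sin δ ≈ 0.803, b = sin(fδ)/sin δ ≈ 0.202.
p = a·p₁ + b·p₂ ≈ (0.359, 0.409, 0.839); φ = arcsin(p_z) ≈ 57.02°, λ = atan2(p_y, p_x) ≈ 48.69°.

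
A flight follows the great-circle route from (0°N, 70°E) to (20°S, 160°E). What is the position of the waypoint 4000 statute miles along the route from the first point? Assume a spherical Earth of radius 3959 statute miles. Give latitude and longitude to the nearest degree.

≈ (17°S, 126°E)

The haversine formula gives a central angle δ ≈ 1.571 rad (90.0°) between the endpoints. The total great-circle distance is δ·R ≈ 1.571 × 3959 ≈ 6219 mi, so the target fraction is f = 4000/6219 ≈ 0.643.
Interpolate at f ≈ 0.643 with slerp weights a = sin((1−f)δ)/sin δ ≈ 0.532, b = sin(fδ)/sin δ ≈ 0.847.
p = a·p₁ + b·p₂ ≈ (-0.566, 0.772, -0.290); φ = arcsin(p_z) ≈ -16.84°, λ = atan2(p_y, p_x) ≈ 126.26°.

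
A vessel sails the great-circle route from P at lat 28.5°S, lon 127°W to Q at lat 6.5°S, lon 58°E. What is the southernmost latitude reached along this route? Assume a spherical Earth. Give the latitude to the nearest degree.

≈ 82°S

The great circle lies in the plane with unit normal n̂ = (p₁ × p₂)/|p₁ × p₂|.
Here n̂_z ≈ -0.132; the vertex latitude is φ_max = arccos|n̂_z| ≈ 82.4°.
Check via Clairaut: cos φ_max = |cos φ₁| · sin C = cos(28.5°)·sin(171.4°) ≈ 0.132, again giving ≈ 82.4°.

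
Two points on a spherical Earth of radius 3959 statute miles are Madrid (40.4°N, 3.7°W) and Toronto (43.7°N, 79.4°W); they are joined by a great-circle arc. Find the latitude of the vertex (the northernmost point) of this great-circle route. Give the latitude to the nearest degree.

The great circle lies in the plane with unit normal n̂ = (p₁ × p₂)/|p₁ × p₂|.
Here n̂_z ≈ -0.657; the vertex latitude is φ_max = arccos|n̂_z| ≈ 48.9°.

≈ 49°N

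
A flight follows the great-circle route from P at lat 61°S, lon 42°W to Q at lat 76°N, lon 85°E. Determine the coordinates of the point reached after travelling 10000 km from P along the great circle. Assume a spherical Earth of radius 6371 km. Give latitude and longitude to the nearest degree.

≈ lat 25°N, lon 9°W

From cos δ = sin φ₁ sin φ₂ + cos φ₁ cos φ₂ cos Δλ, the central angle is δ ≈ 2.737 rad (156.8°). The total great-circle distance is δ·R ≈ 2.737 × 6371 ≈ 17437 km, so the target fraction is f = 10000/17437 ≈ 0.573.
Interpolate at f ≈ 0.573 with slerp weights a = sin((1−f)δ)/sin δ ≈ 2.336, b = sin(fδ)/sin δ ≈ 2.540.
p = a·p₁ + b·p₂ ≈ (0.895, -0.146, 0.421); φ = arcsin(p_z) ≈ 24.92°, λ = atan2(p_y, p_x) ≈ -9.24°.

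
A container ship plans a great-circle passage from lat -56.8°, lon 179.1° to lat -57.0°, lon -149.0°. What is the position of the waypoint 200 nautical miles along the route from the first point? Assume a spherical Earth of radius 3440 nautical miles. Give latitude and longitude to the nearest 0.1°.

Write both endpoints as unit vectors p₁, p₂ with components (cos φ cos λ, cos φ sin λ, sin φ).
The central angle between the endpoints is δ = arccos(p₁·p₂) ≈ 0.301 rad (17.3°). The total great-circle distance is δ·R ≈ 0.301 × 3440 ≈ 1036 nmi, so the target fraction is f = 200/1036 ≈ 0.193.
Interpolate at f ≈ 0.193 with slerp weights a = sin((1−f)δ)/sin δ ≈ 0.811, b = sin(fδ)/sin δ ≈ 0.196.
p = a·p₁ + b·p₂ ≈ (-0.536, -0.048, -0.843); φ = arcsin(p_z) ≈ -57.47°, λ = atan2(p_y, p_x) ≈ -174.88°.

≈ lat -57.5°, lon -174.9°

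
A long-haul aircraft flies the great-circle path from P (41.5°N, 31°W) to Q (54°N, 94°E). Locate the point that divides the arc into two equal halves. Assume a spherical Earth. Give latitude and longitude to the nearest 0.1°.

≈ (66.7°N, 18.5°E)

Write both endpoints as unit vectors p₁, p₂ with components (cos φ cos λ, cos φ sin λ, sin φ).
The central angle between the endpoints is δ = arccos(p₁·p₂) ≈ 1.283 rad (73.5°).
Interpolate at f = 1/2 with slerp weights a = sin((1−f)δ)/sin δ ≈ 0.624, b = sin(fδ)/sin δ ≈ 0.624.
p = a·p₁ + b·p₂ ≈ (0.375, 0.125, 0.918); φ = arcsin(p_z) ≈ 66.71°, λ = atan2(p_y, p_x) ≈ 18.46°.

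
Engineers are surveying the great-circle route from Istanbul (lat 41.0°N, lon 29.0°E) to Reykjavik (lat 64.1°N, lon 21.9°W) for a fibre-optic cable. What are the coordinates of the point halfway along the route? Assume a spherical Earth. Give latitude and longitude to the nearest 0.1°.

The haversine formula gives a central angle δ ≈ 0.647 rad (37.1°) between the endpoints.
Interpolate at f = 1/2 with slerp weights a = sin((1−f)δ)/sin δ ≈ 0.527, b = sin(fδ)/sin δ ≈ 0.527.
p = a·p₁ + b·p₂ ≈ (0.562, 0.107, 0.820); φ = arcsin(p_z) ≈ 55.12°, λ = atan2(p_y, p_x) ≈ 10.79°.

≈ lat 55.1°N, lon 10.8°E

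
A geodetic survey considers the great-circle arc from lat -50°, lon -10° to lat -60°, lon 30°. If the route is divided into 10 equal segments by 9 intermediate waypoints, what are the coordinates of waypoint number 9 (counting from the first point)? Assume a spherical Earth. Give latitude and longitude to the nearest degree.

From cos δ = sin φ₁ sin φ₂ + cos φ₁ cos φ₂ cos Δλ, the central angle is δ ≈ 0.428 rad (24.5°).
Interpolate at f = 9/10 with slerp weights a = sin((1−f)δ)/sin δ ≈ 0.103, b = sin(fδ)/sin δ ≈ 0.905.
p = a·p₁ + b·p₂ ≈ (0.457, 0.215, -0.863); φ = arcsin(p_z) ≈ -59.65°, λ = atan2(p_y, p_x) ≈ 25.16°.

≈ lat -60°, lon 25°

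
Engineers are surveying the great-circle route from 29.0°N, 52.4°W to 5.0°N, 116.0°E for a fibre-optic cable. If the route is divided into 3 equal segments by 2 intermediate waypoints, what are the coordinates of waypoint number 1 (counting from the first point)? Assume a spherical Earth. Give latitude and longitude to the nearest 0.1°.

Write both endpoints as unit vectors p₁, p₂ with components (cos φ cos λ, cos φ sin λ, sin φ).
The central angle between the endpoints is δ = arccos(p₁·p₂) ≈ 2.517 rad (144.2°).
Interpolate at f = 1/3 with slerp weights a = sin((1−f)δ)/sin δ ≈ 1.700, b = sin(fδ)/sin δ ≈ 1.272.
p = a·p₁ + b·p₂ ≈ (0.352, -0.039, 0.935); φ = arcsin(p_z) ≈ 69.27°, λ = atan2(p_y, p_x) ≈ -6.33°.

≈ 69.3°N, 6.3°W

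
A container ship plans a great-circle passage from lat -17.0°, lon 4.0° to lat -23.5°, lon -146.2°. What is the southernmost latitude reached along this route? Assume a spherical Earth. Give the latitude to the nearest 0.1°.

The great circle lies in the plane with unit normal n̂ = (p₁ × p₂)/|p₁ × p₂|.
Here n̂_z ≈ -0.570; the vertex latitude is φ_max = arccos|n̂_z| ≈ 55.3°.
Check via Clairaut: cos φ_max = |cos φ₁| · sin C = cos(17.0°)·sin(143.4°) ≈ 0.570, again giving ≈ 55.3°.

≈ -55.3°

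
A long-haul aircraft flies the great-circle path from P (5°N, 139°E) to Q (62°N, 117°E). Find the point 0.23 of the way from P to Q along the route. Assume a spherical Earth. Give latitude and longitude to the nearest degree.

≈ (18°N, 136°E)

The haversine formula gives a central angle δ ≈ 1.035 rad (59.3°) between the endpoints.
Interpolate at f = 0.23 with slerp weights a = sin((1−f)δ)/sin δ ≈ 0.832, b = sin(fδ)/sin δ ≈ 0.274.
p = a·p₁ + b·p₂ ≈ (-0.684, 0.658, 0.315); φ = arcsin(p_z) ≈ 18.34°, λ = atan2(p_y, p_x) ≈ 136.09°.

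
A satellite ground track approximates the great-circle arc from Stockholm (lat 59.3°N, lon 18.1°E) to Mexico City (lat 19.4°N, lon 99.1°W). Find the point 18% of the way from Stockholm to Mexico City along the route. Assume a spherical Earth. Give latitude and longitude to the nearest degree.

≈ lat 64°N, lon 13°W

Convert each endpoint to a unit vector on the sphere (x = cos φ cos λ, y = cos φ sin λ, z = sin φ).
The central angle between the endpoints is δ = arccos(p₁·p₂) ≈ 1.505 rad (86.2°).
Interpolate at f = 0.18 with slerp weights a = sin((1−f)δ)/sin δ ≈ 0.946, b = sin(fδ)/sin δ ≈ 0.268.
p = a·p₁ + b·p₂ ≈ (0.419, -0.100, 0.902); φ = arcsin(p_z) ≈ 64.48°, λ = atan2(p_y, p_x) ≈ -13.39°.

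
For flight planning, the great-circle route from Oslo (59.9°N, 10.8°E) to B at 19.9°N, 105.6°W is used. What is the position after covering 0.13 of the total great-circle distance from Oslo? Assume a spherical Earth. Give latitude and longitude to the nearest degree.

Convert each endpoint to a unit vector on the sphere (x = cos φ cos λ, y = cos φ sin λ, z = sin φ).
The central angle between the endpoints is δ = arccos(p₁·p₂) ≈ 1.486 rad (85.1°).
Interpolate at f = 0.13 with slerp weights a = sin((1−f)δ)/sin δ ≈ 0.965, b = sin(fδ)/sin δ ≈ 0.193.
p = a·p₁ + b·p₂ ≈ (0.427, -0.084, 0.901); φ = arcsin(p_z) ≈ 64.22°, λ = atan2(p_y, p_x) ≈ -11.11°.

≈ 64°N, 11°W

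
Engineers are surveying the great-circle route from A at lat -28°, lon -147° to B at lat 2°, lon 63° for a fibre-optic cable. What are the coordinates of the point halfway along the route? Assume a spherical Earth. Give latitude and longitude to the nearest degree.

From cos δ = sin φ₁ sin φ₂ + cos φ₁ cos φ₂ cos Δλ, the central angle is δ ≈ 2.466 rad (141.3°).
Interpolate at f = 1/2 with slerp weights a = sin((1−f)δ)/sin δ ≈ 1.510, b = sin(fδ)/sin δ ≈ 1.510.
p = a·p₁ + b·p₂ ≈ (-0.433, 0.618, -0.656); φ = arcsin(p_z) ≈ -41.00°, λ = atan2(p_y, p_x) ≈ 125.00°.

≈ lat -41°, lon 125°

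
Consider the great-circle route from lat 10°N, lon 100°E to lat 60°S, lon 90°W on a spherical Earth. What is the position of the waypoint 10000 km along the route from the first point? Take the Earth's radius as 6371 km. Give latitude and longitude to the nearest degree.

≈ lat 78°S, lon 133°E

Write both endpoints as unit vectors p₁, p₂ with components (cos φ cos λ, cos φ sin λ, sin φ).
The central angle between the endpoints is δ = arccos(p₁·p₂) ≈ 2.259 rad (129.4°). The total great-circle distance is δ·R ≈ 2.259 × 6371 ≈ 14393 km, so the target fraction is f = 10000/14393 ≈ 0.695.
Interpolate at f ≈ 0.695 with slerp weights a = sin((1−f)δ)/sin δ ≈ 0.824, b = sin(fδ)/sin δ ≈ 1.295.
p = a·p₁ + b·p₂ ≈ (-0.141, 0.152, -0.978); φ = arcsin(p_z) ≈ -78.06°, λ = atan2(p_y, p_x) ≈ 132.91°.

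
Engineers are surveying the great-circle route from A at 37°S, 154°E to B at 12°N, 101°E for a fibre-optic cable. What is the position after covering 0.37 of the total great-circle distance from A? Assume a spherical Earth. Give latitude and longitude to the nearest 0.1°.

The haversine formula gives a central angle δ ≈ 1.219 rad (69.8°) between the endpoints.
Interpolate at f = 0.37 with slerp weights a = sin((1−f)δ)/sin δ ≈ 0.740, b = sin(fδ)/sin δ ≈ 0.464.
p = a·p₁ + b·p₂ ≈ (-0.618, 0.705, -0.349); φ = arcsin(p_z) ≈ -20.41°, λ = atan2(p_y, p_x) ≈ 131.23°.

≈ 20.4°S, 131.2°E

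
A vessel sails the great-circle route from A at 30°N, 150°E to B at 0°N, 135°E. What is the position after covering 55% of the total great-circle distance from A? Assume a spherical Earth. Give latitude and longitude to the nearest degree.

Convert each endpoint to a unit vector on the sphere (x = cos φ cos λ, y = cos φ sin λ, z = sin φ).
The central angle between the endpoints is δ = arccos(p₁·p₂) ≈ 0.580 rad (33.2°).
Interpolate at f = 0.55 with slerp weights a = sin((1−f)δ)/sin δ ≈ 0.471, b = sin(fδ)/sin δ ≈ 0.572.
p = a·p₁ + b·p₂ ≈ (-0.758, 0.609, 0.235); φ = arcsin(p_z) ≈ 13.62°, λ = atan2(p_y, p_x) ≈ 141.23°.

≈ 14°N, 141°E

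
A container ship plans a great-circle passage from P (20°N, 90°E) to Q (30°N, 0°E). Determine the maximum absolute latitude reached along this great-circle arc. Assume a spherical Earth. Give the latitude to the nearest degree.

≈ 34°N

The great circle lies in the plane with unit normal n̂ = (p₁ × p₂)/|p₁ × p₂|.
Here n̂_z ≈ -0.826; the vertex latitude is φ_max = arccos|n̂_z| ≈ 34.3°.
Check via Clairaut: cos φ_max = |cos φ₁| · sin C = cos(20.0°)·sin(61.5°) ≈ 0.826, again giving ≈ 34.3°.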